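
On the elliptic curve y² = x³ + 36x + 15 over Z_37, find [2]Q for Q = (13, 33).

(4, 36)

tangent at (13, 33): λ = (3·13² + 36)/(2·33) ≡ 25/29. 29⁻¹ ≡ 23 (mod 37) since 29·23 = 667 ≡ 1, so λ ≡ 25·23 ≡ 20.
  x = λ² - 13 - 13 = 400 - 26 ≡ 4; y = λ·(13 - 4) - 33 ≡ 36. → (4, 36)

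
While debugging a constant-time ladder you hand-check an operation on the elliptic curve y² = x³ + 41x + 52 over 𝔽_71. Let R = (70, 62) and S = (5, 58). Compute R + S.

(70, 62) + (5, 58). λ = (58 - 62)/(5 - 70) ≡ 67/6 mod 71. 6⁻¹ ≡ 12 (mod 71), so λ ≡ 23.
  x = λ² - 70 - 5 = 529 - 75 ≡ 28; y = λ·(70 - 28) - 62 ≡ 52. → (28, 52)

(28, 52)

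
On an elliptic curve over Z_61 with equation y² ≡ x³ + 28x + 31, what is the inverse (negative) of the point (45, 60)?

-(45, 60) = (45, -60 mod 61) = (45, 1).

(45, 1)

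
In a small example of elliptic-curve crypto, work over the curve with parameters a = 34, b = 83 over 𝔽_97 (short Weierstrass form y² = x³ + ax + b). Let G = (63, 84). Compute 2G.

(67, 22)

tangent at (63, 84): λ = (3·63² + 34)/(2·84) ≡ 10/71. 71⁻¹ ≡ 41 (mod 97), so λ ≡ 10·41 ≡ 22.
  x = λ² - 63 - 63 = 484 - 126 ≡ 67; y = λ·(63 - 67) - 84 ≡ 22. → (67, 22)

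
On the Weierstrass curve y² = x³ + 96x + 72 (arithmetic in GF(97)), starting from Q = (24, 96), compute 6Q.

(5, 17)

Repeated addition: build up to 6Q.
2Q: tangent at (24, 96): λ = (3·24² + 96)/(2·96) ≡ 78/95. 95⁻¹ ≡ 48 (mod 97) since 95·48 = 4560 ≡ 1, so λ ≡ 78·48 ≡ 58.
  x = λ² - 24 - 24 = 3364 - 48 ≡ 18; y = λ·(24 - 18) - 96 ≡ 58. → (18, 58)
3Q: (18, 58) + (24, 96). λ = (96 - 58)/(24 - 18) ≡ 38/6 mod 97. 6⁻¹ ≡ 81 (mod 97), so λ ≡ 71.
  x = λ² - 18 - 24 = 5041 - 42 ≡ 52; y = λ·(18 - 52) - 58 ≡ 50. → (52, 50)
4Q: (52, 50) + (24, 96). λ = (96 - 50)/(24 - 52) ≡ 46/69 mod 97. 69⁻¹ ≡ 45 (mod 97) since 69·45 = 3105 ≡ 1, so λ ≡ 33.
  x = λ² - 52 - 24 = 1089 - 76 ≡ 43; y = λ·(52 - 43) - 50 ≡ 53. → (43, 53)
5Q: (43, 53) + (24, 96). λ = (96 - 53)/(24 - 43) ≡ 43/78 mod 97. 78⁻¹ ≡ 51 (mod 97) since 78·51 = 3978 ≡ 1, so λ ≡ 59.
  x = λ² - 43 - 24 = 3481 - 67 ≡ 19; y = λ·(43 - 19) - 53 ≡ 5. → (19, 5)
6Q: (19, 5) + (24, 96). λ = (96 - 5)/(24 - 19) ≡ 91/5 mod 97. 5⁻¹ ≡ 39 (mod 97), so λ ≡ 57.
  x = λ² - 19 - 24 = 3249 - 43 ≡ 5; y = λ·(19 - 5) - 5 ≡ 17. → (5, 17)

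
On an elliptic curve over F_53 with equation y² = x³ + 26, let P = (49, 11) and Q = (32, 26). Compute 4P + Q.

(50, 23)

First 4P:
Double-and-add on 4 = (100)₂. Start with P = (49, 11) for the leading 1-bit.
double: tangent at (49, 11): λ = (3·49² + 0)/(2·11) ≡ 48/22. 22⁻¹ ≡ 41 (mod 53), so λ ≡ 48·41 ≡ 7.
  x = λ² - 49 - 49 = 49 - 98 ≡ 4; y = λ·(49 - 4) - 11 ≡ 39. → (4, 39)
double: tangent at (4, 39): λ = (3·4² + 0)/(2·39) ≡ 48/25. 25⁻¹ ≡ 17 (mod 53), so λ ≡ 48·17 ≡ 21.
  x = λ² - 4 - 4 = 441 - 8 ≡ 9; y = λ·(4 - 9) - 39 ≡ 15. → (9, 15)
4P = (9, 15).
Finally 4P + Q:
(9, 15) + (32, 26). λ = (26 - 15)/(32 - 9) ≡ 11/23 mod 53. 23⁻¹ ≡ 30 (mod 53) since 23·30 = 690 ≡ 1, so λ ≡ 12.
  x = λ² - 9 - 32 = 144 - 41 ≡ 50; y = λ·(9 - 50) - 15 ≡ 23. → (50, 23)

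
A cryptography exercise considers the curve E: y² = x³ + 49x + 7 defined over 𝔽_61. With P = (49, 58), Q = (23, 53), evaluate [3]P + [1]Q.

First 3P:
Repeated addition: build up to 3P.
2P: tangent at (49, 58): λ = (3·49² + 49)/(2·58) ≡ 54/55. 55⁻¹ ≡ 10 (mod 61), so λ ≡ 54·10 ≡ 52.
  x = λ² - 49 - 49 = 2704 - 98 ≡ 44; y = λ·(49 - 44) - 58 ≡ 19. → (44, 19)
3P: (44, 19) + (49, 58). λ = (58 - 19)/(49 - 44) ≡ 39/5 mod 61. 5⁻¹ ≡ 49 (mod 61) since 5·49 = 245 ≡ 1, so λ ≡ 20.
  x = λ² - 44 - 49 = 400 - 93 ≡ 2; y = λ·(44 - 2) - 19 ≡ 28. → (2, 28)
3P = (2, 28).
Finally 3P + Q:
(2, 28) + (23, 53). λ = (53 - 28)/(23 - 2) ≡ 25/21 mod 61. 21⁻¹ ≡ 32 (mod 61), so λ ≡ 7.
  x = λ² - 2 - 23 = 49 - 25 ≡ 24; y = λ·(2 - 24) - 28 ≡ 1. → (24, 1)

(24, 1)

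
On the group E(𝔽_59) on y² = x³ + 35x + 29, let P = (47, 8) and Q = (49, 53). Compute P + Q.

(12, 42)

(47, 8) + (49, 53). λ = (53 - 8)/(49 - 47) ≡ 45/2 mod 59. 2⁻¹ ≡ 30 (mod 59) since 2·30 = 60 ≡ 1, so λ ≡ 52.
  x = λ² - 47 - 49 = 2704 - 96 ≡ 12; y = λ·(47 - 12) - 8 ≡ 42. → (12, 42)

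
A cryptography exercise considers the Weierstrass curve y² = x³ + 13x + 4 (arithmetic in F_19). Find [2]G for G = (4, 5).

(18, 16)

tangent at (4, 5): λ = (3·4² + 13)/(2·5) ≡ 4/10. 10⁻¹ ≡ 2 (mod 19), so λ ≡ 4·2 ≡ 8.
  x = λ² - 4 - 4 = 64 - 8 ≡ 18; y = λ·(4 - 18) - 5 ≡ 16. → (18, 16)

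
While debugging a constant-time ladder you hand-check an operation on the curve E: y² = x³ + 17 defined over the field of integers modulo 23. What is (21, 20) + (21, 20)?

(8, 0)

tangent at (21, 20): λ = (3·21² + 0)/(2·20) ≡ 12/17. 17⁻¹ ≡ 19 (mod 23), so λ ≡ 12·19 ≡ 21.
  x = λ² - 21 - 21 = 441 - 42 ≡ 8; y = λ·(21 - 8) - 20 ≡ 0. → (8, 0)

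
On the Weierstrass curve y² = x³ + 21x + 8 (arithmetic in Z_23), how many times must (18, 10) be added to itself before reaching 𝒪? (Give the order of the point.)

5

2P: tangent at (18, 10): λ = (3·18² + 21)/(2·10) ≡ 4/20. 20⁻¹ ≡ 15 (mod 23) since 20·15 = 300 ≡ 1, so λ ≡ 4·15 ≡ 14.
  x = λ² - 18 - 18 = 196 - 36 ≡ 22; y = λ·(18 - 22) - 10 ≡ 3. → (22, 3)
3P: (22, 3) + (18, 10). λ = (10 - 3)/(18 - 22) ≡ 7/19 mod 23. 19⁻¹ ≡ 17 (mod 23) since 19·17 = 323 ≡ 1, so λ ≡ 4.
  x = λ² - 22 - 18 = 16 - 40 ≡ 22; y = λ·(22 - 22) - 3 ≡ 20. → (22, 20)
4P: (22, 20) + (18, 10). λ = (10 - 20)/(18 - 22) ≡ 13/19 mod 23. 19⁻¹ ≡ 17 (mod 23), so λ ≡ 14.
  x = λ² - 22 - 18 = 196 - 40 ≡ 18; y = λ·(22 - 18) - 20 ≡ 13. → (18, 13)
5P: (18, 13) + (18, 10): same x and y₁ ≡ -y₂, so the sum is 𝒪.
5P = 𝒪, so the order is 5.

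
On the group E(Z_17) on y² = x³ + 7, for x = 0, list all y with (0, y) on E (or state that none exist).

none

x³ + 0x + 7 = 7 ≡ 7 (mod 17).
7 is a non-residue mod 17; no y exists.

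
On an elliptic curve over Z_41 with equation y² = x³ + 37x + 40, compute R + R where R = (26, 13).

tangent at (26, 13): λ = (3·26² + 37)/(2·13) ≡ 15/26. 26⁻¹ ≡ 30 (mod 41), so λ ≡ 15·30 ≡ 40.
  x = λ² - 26 - 26 = 1600 - 52 ≡ 31; y = λ·(26 - 31) - 13 ≡ 33. → (31, 33)

(31, 33)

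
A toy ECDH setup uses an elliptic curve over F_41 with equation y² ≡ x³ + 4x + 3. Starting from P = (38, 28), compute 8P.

Double-and-add on 8 = (1000)₂. Start with P = (38, 28) for the leading 1-bit.
double: tangent at (38, 28): λ = (3·38² + 4)/(2·28) ≡ 31/15. 15⁻¹ ≡ 11 (mod 41), so λ ≡ 31·11 ≡ 13.
  x = λ² - 38 - 38 = 169 - 76 ≡ 11; y = λ·(38 - 11) - 28 ≡ 36. → (11, 36)
double: tangent at (11, 36): λ = (3·11² + 4)/(2·36) ≡ 39/31. 31⁻¹ ≡ 4 (mod 41), so λ ≡ 39·4 ≡ 33.
  x = λ² - 11 - 11 = 1089 - 22 ≡ 1; y = λ·(11 - 1) - 36 ≡ 7. → (1, 7)
double: tangent at (1, 7): λ = (3·1² + 4)/(2·7) ≡ 7/14. 14⁻¹ ≡ 3 (mod 41) since 14·3 = 42 ≡ 1, so λ ≡ 7·3 ≡ 21.
  x = λ² - 1 - 1 = 441 - 2 ≡ 29; y = λ·(1 - 29) - 7 ≡ 20. → (29, 20)

(29, 20)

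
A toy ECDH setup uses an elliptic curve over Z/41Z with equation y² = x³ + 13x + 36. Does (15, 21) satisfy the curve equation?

y² = 21² ≡ 31; x³ + 13x + 36 = 3606 ≡ 39 (mod 41). 31 ≠ 39.

no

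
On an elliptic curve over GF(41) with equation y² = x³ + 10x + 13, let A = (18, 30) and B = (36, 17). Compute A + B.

(18, 30) + (36, 17). λ = (17 - 30)/(36 - 18) ≡ 28/18 mod 41. 18⁻¹ ≡ 16 (mod 41), so λ ≡ 38.
  x = λ² - 18 - 36 = 1444 - 54 ≡ 37; y = λ·(18 - 37) - 30 ≡ 27. → (37, 27)

(37, 27)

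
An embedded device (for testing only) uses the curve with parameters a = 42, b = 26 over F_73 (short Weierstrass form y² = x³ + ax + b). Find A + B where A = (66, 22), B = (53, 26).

(66, 22) + (53, 26). λ = (26 - 22)/(53 - 66) ≡ 4/60 mod 73. 60⁻¹ ≡ 28 (mod 73) since 60·28 = 1680 ≡ 1, so λ ≡ 39.
  x = λ² - 66 - 53 = 1521 - 119 ≡ 15; y = λ·(66 - 15) - 22 ≡ 69. → (15, 69)

(15, 69)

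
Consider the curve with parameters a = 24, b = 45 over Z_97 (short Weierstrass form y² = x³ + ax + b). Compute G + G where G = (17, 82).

(75, 11)

tangent at (17, 82): λ = (3·17² + 24)/(2·82) ≡ 18/67. 67⁻¹ ≡ 42 (mod 97), so λ ≡ 18·42 ≡ 77.
  x = λ² - 17 - 17 = 5929 - 34 ≡ 75; y = λ·(17 - 75) - 82 ≡ 11. → (75, 11)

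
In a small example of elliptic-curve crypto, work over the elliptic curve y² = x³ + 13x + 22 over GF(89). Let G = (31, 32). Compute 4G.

(20, 19)

Repeated addition: build up to 4G.
2G: tangent at (31, 32): λ = (3·31² + 13)/(2·32) ≡ 48/64. 64⁻¹ ≡ 32 (mod 89), so λ ≡ 48·32 ≡ 23.
  x = λ² - 31 - 31 = 529 - 62 ≡ 22; y = λ·(31 - 22) - 32 ≡ 86. → (22, 86)
3G: (22, 86) + (31, 32). λ = (32 - 86)/(31 - 22) ≡ 35/9 mod 89. 9⁻¹ ≡ 10 (mod 89), so λ ≡ 83.
  x = λ² - 22 - 31 = 6889 - 53 ≡ 72; y = λ·(22 - 72) - 86 ≡ 36. → (72, 36)
4G: (72, 36) + (31, 32). λ = (32 - 36)/(31 - 72) ≡ 85/48 mod 89. 48⁻¹ ≡ 13 (mod 89) since 48·13 = 624 ≡ 1, so λ ≡ 37.
  x = λ² - 72 - 31 = 1369 - 103 ≡ 20; y = λ·(72 - 20) - 36 ≡ 19. → (20, 19)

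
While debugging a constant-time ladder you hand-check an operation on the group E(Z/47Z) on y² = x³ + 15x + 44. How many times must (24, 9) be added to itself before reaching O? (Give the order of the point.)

3

2P: tangent at (24, 9): λ = (3·24² + 15)/(2·9) ≡ 4/18. 18⁻¹ ≡ 34 (mod 47) since 18·34 = 612 ≡ 1, so λ ≡ 4·34 ≡ 42.
  x = λ² - 24 - 24 = 1764 - 48 ≡ 24; y = λ·(24 - 24) - 9 ≡ 38. → (24, 38)
3P: (24, 38) + (24, 9): same x and y₁ ≡ -y₂, so the sum is O.
3P = O, so the order is 3.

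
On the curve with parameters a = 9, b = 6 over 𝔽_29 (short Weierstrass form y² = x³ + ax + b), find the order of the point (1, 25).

2P: tangent at (1, 25): λ = (3·1² + 9)/(2·25) ≡ 12/21. 21⁻¹ ≡ 18 (mod 29) since 21·18 = 378 ≡ 1, so λ ≡ 12·18 ≡ 13.
  x = λ² - 1 - 1 = 169 - 2 ≡ 22; y = λ·(1 - 22) - 25 ≡ 21. → (22, 21)
3P: (22, 21) + (1, 25). λ = (25 - 21)/(1 - 22) ≡ 4/8 mod 29. 8⁻¹ ≡ 11 (mod 29) since 8·11 = 88 ≡ 1, so λ ≡ 15.
  x = λ² - 22 - 1 = 225 - 23 ≡ 28; y = λ·(22 - 28) - 21 ≡ 5. → (28, 5)
4P: (28, 5) + (1, 25). λ = (25 - 5)/(1 - 28) ≡ 20/2 mod 29. 2⁻¹ ≡ 15 (mod 29) since 2·15 = 30 ≡ 1, so λ ≡ 10.
  x = λ² - 28 - 1 = 100 - 29 ≡ 13; y = λ·(28 - 13) - 5 ≡ 0. → (13, 0)
5P: (13, 0) + (1, 25). λ = (25 - 0)/(1 - 13) ≡ 25/17 mod 29. 17⁻¹ ≡ 12 (mod 29) since 17·12 = 204 ≡ 1, so λ ≡ 10.
  x = λ² - 13 - 1 = 100 - 14 ≡ 28; y = λ·(13 - 28) - 0 ≡ 24. → (28, 24)
6P: (28, 24) + (1, 25). λ = (25 - 24)/(1 - 28) ≡ 1/2 mod 29. 2⁻¹ ≡ 15 (mod 29), so λ ≡ 15.
  x = λ² - 28 - 1 = 225 - 29 ≡ 22; y = λ·(28 - 22) - 24 ≡ 8. → (22, 8)
7P: (22, 8) + (1, 25). λ = (25 - 8)/(1 - 22) ≡ 17/8 mod 29. 8⁻¹ ≡ 11 (mod 29), so λ ≡ 13.
  x = λ² - 22 - 1 = 169 - 23 ≡ 1; y = λ·(22 - 1) - 8 ≡ 4. → (1, 4)
8P: (1, 4) + (1, 25): same x and y₁ ≡ -y₂, so the sum is 𝒪.
8P = 𝒪, so the order is 8.

8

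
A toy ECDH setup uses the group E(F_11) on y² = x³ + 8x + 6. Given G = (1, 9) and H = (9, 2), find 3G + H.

(7, 3)

First 3G:
Repeated addition: build up to 3G.
2G: tangent at (1, 9): λ = (3·1² + 8)/(2·9) ≡ 0/7. 7⁻¹ ≡ 8 (mod 11), so λ ≡ 0·8 ≡ 0.
  x = λ² - 1 - 1 = 0 - 2 ≡ 9; y = λ·(1 - 9) - 9 ≡ 2. → (9, 2)
3G: (9, 2) + (1, 9). λ = (9 - 2)/(1 - 9) ≡ 7/3 mod 11. 3⁻¹ ≡ 4 (mod 11) since 3·4 = 12 ≡ 1, so λ ≡ 6.
  x = λ² - 9 - 1 = 36 - 10 ≡ 4; y = λ·(9 - 4) - 2 ≡ 6. → (4, 6)
3G = (4, 6).
Finally 3G + H:
(4, 6) + (9, 2). λ = (2 - 6)/(9 - 4) ≡ 7/5 mod 11. 5⁻¹ ≡ 9 (mod 11), so λ ≡ 8.
  x = λ² - 4 - 9 = 64 - 13 ≡ 7; y = λ·(4 - 7) - 6 ≡ 3. → (7, 3)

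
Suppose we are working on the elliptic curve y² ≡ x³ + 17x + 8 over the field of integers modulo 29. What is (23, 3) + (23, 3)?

tangent at (23, 3): λ = (3·23² + 17)/(2·3) ≡ 9/6. 6⁻¹ ≡ 5 (mod 29), so λ ≡ 9·5 ≡ 16.
  x = λ² - 23 - 23 = 256 - 46 ≡ 7; y = λ·(23 - 7) - 3 ≡ 21. → (7, 21)

(7, 21)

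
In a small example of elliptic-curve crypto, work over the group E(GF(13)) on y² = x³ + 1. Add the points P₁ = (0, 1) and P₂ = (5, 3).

(4, 0)

(0, 1) + (5, 3). λ = (3 - 1)/(5 - 0) ≡ 2/5 mod 13. 5⁻¹ ≡ 8 (mod 13), so λ ≡ 3.
  x = λ² - 0 - 5 = 9 - 5 ≡ 4; y = λ·(0 - 4) - 1 ≡ 0. → (4, 0)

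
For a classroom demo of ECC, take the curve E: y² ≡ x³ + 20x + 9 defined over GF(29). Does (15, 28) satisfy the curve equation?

y² = 28² ≡ 1; x³ + 20x + 9 = 3684 ≡ 1 (mod 29). 1 = 1.

yes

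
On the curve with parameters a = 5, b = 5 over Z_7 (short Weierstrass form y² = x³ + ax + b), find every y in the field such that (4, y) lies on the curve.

x³ + 5x + 5 = 89 ≡ 5 (mod 7).
5 is a non-residue mod 7; no y exists.

none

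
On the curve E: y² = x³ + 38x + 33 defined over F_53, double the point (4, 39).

tangent at (4, 39): λ = (3·4² + 38)/(2·39) ≡ 33/25. 25⁻¹ ≡ 17 (mod 53), so λ ≡ 33·17 ≡ 31.
  x = λ² - 4 - 4 = 961 - 8 ≡ 52; y = λ·(4 - 52) - 39 ≡ 10. → (52, 10)

(52, 10)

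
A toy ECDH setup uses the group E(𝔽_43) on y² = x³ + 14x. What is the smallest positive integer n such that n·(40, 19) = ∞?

2P: tangent at (40, 19): λ = (3·40² + 14)/(2·19) ≡ 41/38. 38⁻¹ ≡ 17 (mod 43), so λ ≡ 41·17 ≡ 9.
  x = λ² - 40 - 40 = 81 - 80 ≡ 1; y = λ·(40 - 1) - 19 ≡ 31. → (1, 31)
3P: (1, 31) + (40, 19). λ = (19 - 31)/(40 - 1) ≡ 31/39 mod 43. 39⁻¹ ≡ 32 (mod 43), so λ ≡ 3.
  x = λ² - 1 - 40 = 9 - 41 ≡ 11; y = λ·(1 - 11) - 31 ≡ 25. → (11, 25)
4P: (11, 25) + (40, 19). λ = (19 - 25)/(40 - 11) ≡ 37/29 mod 43. 29⁻¹ ≡ 3 (mod 43) since 29·3 = 87 ≡ 1, so λ ≡ 25.
  x = λ² - 11 - 40 = 625 - 51 ≡ 15; y = λ·(11 - 15) - 25 ≡ 4. → (15, 4)
5P: (15, 4) + (40, 19). λ = (19 - 4)/(40 - 15) ≡ 15/25 mod 43. 25⁻¹ ≡ 31 (mod 43), so λ ≡ 35.
  x = λ² - 15 - 40 = 1225 - 55 ≡ 9; y = λ·(15 - 9) - 4 ≡ 34. → (9, 34)
6P: (9, 34) + (40, 19). λ = (19 - 34)/(40 - 9) ≡ 28/31 mod 43. 31⁻¹ ≡ 25 (mod 43) since 31·25 = 775 ≡ 1, so λ ≡ 12.
  x = λ² - 9 - 40 = 144 - 49 ≡ 9; y = λ·(9 - 9) - 34 ≡ 9. → (9, 9)
7P: (9, 9) + (40, 19). λ = (19 - 9)/(40 - 9) ≡ 10/31 mod 43. 31⁻¹ ≡ 25 (mod 43), so λ ≡ 35.
  x = λ² - 9 - 40 = 1225 - 49 ≡ 15; y = λ·(9 - 15) - 9 ≡ 39. → (15, 39)
8P: (15, 39) + (40, 19). λ = (19 - 39)/(40 - 15) ≡ 23/25 mod 43. 25⁻¹ ≡ 31 (mod 43), so λ ≡ 25.
  x = λ² - 15 - 40 = 625 - 55 ≡ 11; y = λ·(15 - 11) - 39 ≡ 18. → (11, 18)
9P: (11, 18) + (40, 19). λ = (19 - 18)/(40 - 11) ≡ 1/29 mod 43. 29⁻¹ ≡ 3 (mod 43) since 29·3 = 87 ≡ 1, so λ ≡ 3.
  x = λ² - 11 - 40 = 9 - 51 ≡ 1; y = λ·(11 - 1) - 18 ≡ 12. → (1, 12)
10P: (1, 12) + (40, 19). λ = (19 - 12)/(40 - 1) ≡ 7/39 mod 43. 39⁻¹ ≡ 32 (mod 43) since 39·32 = 1248 ≡ 1, so λ ≡ 9.
  x = λ² - 1 - 40 = 81 - 41 ≡ 40; y = λ·(1 - 40) - 12 ≡ 24. → (40, 24)
11P: (40, 24) + (40, 19): same x and y₁ ≡ -y₂, so the sum is ∞.
11P = ∞, so the order is 11.

11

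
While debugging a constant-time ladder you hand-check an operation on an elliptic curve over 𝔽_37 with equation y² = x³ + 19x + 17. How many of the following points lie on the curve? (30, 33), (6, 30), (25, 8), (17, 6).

1

(30, 33): 33² ≡ 16, rhs ≡ 22 → off.
(6, 30): 30² ≡ 12, rhs ≡ 14 → off.
(25, 8): 8² ≡ 27, rhs ≡ 22 → off.
(17, 6): 6² ≡ 36, rhs ≡ 36 → on.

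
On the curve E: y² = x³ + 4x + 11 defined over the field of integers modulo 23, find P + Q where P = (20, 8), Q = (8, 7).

(22, 11)

(20, 8) + (8, 7). λ = (7 - 8)/(8 - 20) ≡ 22/11 mod 23. 11⁻¹ ≡ 21 (mod 23), so λ ≡ 2.
  x = λ² - 20 - 8 = 4 - 28 ≡ 22; y = λ·(20 - 22) - 8 ≡ 11. → (22, 11)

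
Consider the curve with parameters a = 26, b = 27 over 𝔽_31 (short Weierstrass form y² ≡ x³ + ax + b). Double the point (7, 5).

tangent at (7, 5): λ = (3·7² + 26)/(2·5) ≡ 18/10. 10⁻¹ ≡ 28 (mod 31), so λ ≡ 18·28 ≡ 8.
  x = λ² - 7 - 7 = 64 - 14 ≡ 19; y = λ·(7 - 19) - 5 ≡ 23. → (19, 23)

(19, 23)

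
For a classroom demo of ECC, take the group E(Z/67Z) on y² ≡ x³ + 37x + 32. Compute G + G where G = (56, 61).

(9, 25)

tangent at (56, 61): λ = (3·56² + 37)/(2·61) ≡ 65/55. 55⁻¹ ≡ 39 (mod 67) since 55·39 = 2145 ≡ 1, so λ ≡ 65·39 ≡ 56.
  x = λ² - 56 - 56 = 3136 - 112 ≡ 9; y = λ·(56 - 9) - 61 ≡ 25. → (9, 25)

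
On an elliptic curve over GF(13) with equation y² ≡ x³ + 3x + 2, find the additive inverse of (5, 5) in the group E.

-(5, 5) = (5, -5 mod 13) = (5, 8).

(5, 8)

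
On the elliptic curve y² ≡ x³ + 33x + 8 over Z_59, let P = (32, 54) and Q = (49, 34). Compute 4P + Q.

First 4P:
Double-and-add on 4 = (100)₂. Start with P = (32, 54) for the leading 1-bit.
double: tangent at (32, 54): λ = (3·32² + 33)/(2·54) ≡ 37/49. 49⁻¹ ≡ 53 (mod 59), so λ ≡ 37·53 ≡ 14.
  x = λ² - 32 - 32 = 196 - 64 ≡ 14; y = λ·(32 - 14) - 54 ≡ 21. → (14, 21)
double: tangent at (14, 21): λ = (3·14² + 33)/(2·21) ≡ 31/42. 42⁻¹ ≡ 52 (mod 59), so λ ≡ 31·52 ≡ 19.
  x = λ² - 14 - 14 = 361 - 28 ≡ 38; y = λ·(14 - 38) - 21 ≡ 54. → (38, 54)
4P = (38, 54).
Finally 4P + Q:
(38, 54) + (49, 34). λ = (34 - 54)/(49 - 38) ≡ 39/11 mod 59. 11⁻¹ ≡ 43 (mod 59) since 11·43 = 473 ≡ 1, so λ ≡ 25.
  x = λ² - 38 - 49 = 625 - 87 ≡ 7; y = λ·(38 - 7) - 54 ≡ 13. → (7, 13)

(7, 13)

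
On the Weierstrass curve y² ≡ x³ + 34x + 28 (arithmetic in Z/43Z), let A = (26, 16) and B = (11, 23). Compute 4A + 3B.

First 4A:
Double-and-add on 4 = (100)₂. Start with A = (26, 16) for the leading 1-bit.
double: tangent at (26, 16): λ = (3·26² + 34)/(2·16) ≡ 41/32. 32⁻¹ ≡ 39 (mod 43) since 32·39 = 1248 ≡ 1, so λ ≡ 41·39 ≡ 8.
  x = λ² - 26 - 26 = 64 - 52 ≡ 12; y = λ·(26 - 12) - 16 ≡ 10. → (12, 10)
double: tangent at (12, 10): λ = (3·12² + 34)/(2·10) ≡ 36/20. 20⁻¹ ≡ 28 (mod 43), so λ ≡ 36·28 ≡ 19.
  x = λ² - 12 - 12 = 361 - 24 ≡ 36; y = λ·(12 - 36) - 10 ≡ 7. → (36, 7)
4A = (36, 7).
Next 3B:
Repeated addition: build up to 3B.
2B: tangent at (11, 23): λ = (3·11² + 34)/(2·23) ≡ 10/3. 3⁻¹ ≡ 29 (mod 43) since 3·29 = 87 ≡ 1, so λ ≡ 10·29 ≡ 32.
  x = λ² - 11 - 11 = 1024 - 22 ≡ 13; y = λ·(11 - 13) - 23 ≡ 42. → (13, 42)
3B: (13, 42) + (11, 23). λ = (23 - 42)/(11 - 13) ≡ 24/41 mod 43. 41⁻¹ ≡ 21 (mod 43), so λ ≡ 31.
  x = λ² - 13 - 11 = 961 - 24 ≡ 34; y = λ·(13 - 34) - 42 ≡ 38. → (34, 38)
3B = (34, 38).
Finally 4A + 3B:
(36, 7) + (34, 38). λ = (38 - 7)/(34 - 36) ≡ 31/41 mod 43. 41⁻¹ ≡ 21 (mod 43), so λ ≡ 6.
  x = λ² - 36 - 34 = 36 - 70 ≡ 9; y = λ·(36 - 9) - 7 ≡ 26. → (9, 26)

(9, 26)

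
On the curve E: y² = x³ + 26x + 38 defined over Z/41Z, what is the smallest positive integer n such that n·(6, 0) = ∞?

2

2P: (6, 0) + (6, 0): same x and y₁ ≡ -y₂, so the sum is ∞.
2P = ∞, so the order is 2.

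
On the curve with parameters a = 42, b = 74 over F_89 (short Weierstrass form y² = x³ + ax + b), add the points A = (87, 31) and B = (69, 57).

(87, 31) + (69, 57). λ = (57 - 31)/(69 - 87) ≡ 26/71 mod 89. 71⁻¹ ≡ 84 (mod 89), so λ ≡ 48.
  x = λ² - 87 - 69 = 2304 - 156 ≡ 12; y = λ·(87 - 12) - 31 ≡ 9. → (12, 9)

(12, 9)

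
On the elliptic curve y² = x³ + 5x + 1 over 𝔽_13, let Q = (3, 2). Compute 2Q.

tangent at (3, 2): λ = (3·3² + 5)/(2·2) ≡ 6/4. 4⁻¹ ≡ 10 (mod 13) since 4·10 = 40 ≡ 1, so λ ≡ 6·10 ≡ 8.
  x = λ² - 3 - 3 = 64 - 6 ≡ 6; y = λ·(3 - 6) - 2 ≡ 0. → (6, 0)

(6, 0)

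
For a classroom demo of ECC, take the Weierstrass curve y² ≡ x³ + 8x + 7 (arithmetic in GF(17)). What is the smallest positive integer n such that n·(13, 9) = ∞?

11

2P: tangent at (13, 9): λ = (3·13² + 8)/(2·9) ≡ 5/1. 1⁻¹ ≡ 1 (mod 17) since 1·1 = 1 ≡ 1, so λ ≡ 5·1 ≡ 5.
  x = λ² - 13 - 13 = 25 - 26 ≡ 16; y = λ·(13 - 16) - 9 ≡ 10. → (16, 10)
3P: (16, 10) + (13, 9). λ = (9 - 10)/(13 - 16) ≡ 16/14 mod 17. 14⁻¹ ≡ 11 (mod 17), so λ ≡ 6.
  x = λ² - 16 - 13 = 36 - 29 ≡ 7; y = λ·(16 - 7) - 10 ≡ 10. → (7, 10)
4P: (7, 10) + (13, 9). λ = (9 - 10)/(13 - 7) ≡ 16/6 mod 17. 6⁻¹ ≡ 3 (mod 17) since 6·3 = 18 ≡ 1, so λ ≡ 14.
  x = λ² - 7 - 13 = 196 - 20 ≡ 6; y = λ·(7 - 6) - 10 ≡ 4. → (6, 4)
5P: (6, 4) + (13, 9). λ = (9 - 4)/(13 - 6) ≡ 5/7 mod 17. 7⁻¹ ≡ 5 (mod 17), so λ ≡ 8.
  x = λ² - 6 - 13 = 64 - 19 ≡ 11; y = λ·(6 - 11) - 4 ≡ 7. → (11, 7)
6P: (11, 7) + (13, 9). λ = (9 - 7)/(13 - 11) ≡ 2/2 mod 17. 2⁻¹ ≡ 9 (mod 17) since 2·9 = 18 ≡ 1, so λ ≡ 1.
  x = λ² - 11 - 13 = 1 - 24 ≡ 11; y = λ·(11 - 11) - 7 ≡ 10. → (11, 10)
7P: (11, 10) + (13, 9). λ = (9 - 10)/(13 - 11) ≡ 16/2 mod 17. 2⁻¹ ≡ 9 (mod 17) since 2·9 = 18 ≡ 1, so λ ≡ 8.
  x = λ² - 11 - 13 = 64 - 24 ≡ 6; y = λ·(11 - 6) - 10 ≡ 13. → (6, 13)
8P: (6, 13) + (13, 9). λ = (9 - 13)/(13 - 6) ≡ 13/7 mod 17. 7⁻¹ ≡ 5 (mod 17), so λ ≡ 14.
  x = λ² - 6 - 13 = 196 - 19 ≡ 7; y = λ·(6 - 7) - 13 ≡ 7. → (7, 7)
9P: (7, 7) + (13, 9). λ = (9 - 7)/(13 - 7) ≡ 2/6 mod 17. 6⁻¹ ≡ 3 (mod 17) since 6·3 = 18 ≡ 1, so λ ≡ 6.
  x = λ² - 7 - 13 = 36 - 20 ≡ 16; y = λ·(7 - 16) - 7 ≡ 7. → (16, 7)
10P: (16, 7) + (13, 9). λ = (9 - 7)/(13 - 16) ≡ 2/14 mod 17. 14⁻¹ ≡ 11 (mod 17), so λ ≡ 5.
  x = λ² - 16 - 13 = 25 - 29 ≡ 13; y = λ·(16 - 13) - 7 ≡ 8. → (13, 8)
11P: (13, 8) + (13, 9): same x and y₁ ≡ -y₂, so the sum is ∞.
11P = ∞, so the order is 11.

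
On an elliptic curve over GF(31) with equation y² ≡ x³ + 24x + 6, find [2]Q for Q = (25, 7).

tangent at (25, 7): λ = (3·25² + 24)/(2·7) ≡ 8/14. 14⁻¹ ≡ 20 (mod 31) since 14·20 = 280 ≡ 1, so λ ≡ 8·20 ≡ 5.
  x = λ² - 25 - 25 = 25 - 50 ≡ 6; y = λ·(25 - 6) - 7 ≡ 26. → (6, 26)

(6, 26)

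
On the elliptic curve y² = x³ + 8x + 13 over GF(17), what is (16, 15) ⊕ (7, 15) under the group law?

(16, 15) + (7, 15). λ = (15 - 15)/(7 - 16) ≡ 0/8 mod 17. 8⁻¹ ≡ 15 (mod 17) since 8·15 = 120 ≡ 1, so λ ≡ 0.
  x = λ² - 16 - 7 = 0 - 23 ≡ 11; y = λ·(16 - 11) - 15 ≡ 2. → (11, 2)

(11, 2)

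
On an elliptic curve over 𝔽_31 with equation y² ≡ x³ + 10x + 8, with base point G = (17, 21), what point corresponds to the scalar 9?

Double-and-add on 9 = (1001)₂. Start with G = (17, 21) for the leading 1-bit.
double: tangent at (17, 21): λ = (3·17² + 10)/(2·21) ≡ 9/11. 11⁻¹ ≡ 17 (mod 31) since 11·17 = 187 ≡ 1, so λ ≡ 9·17 ≡ 29.
  x = λ² - 17 - 17 = 841 - 34 ≡ 1; y = λ·(17 - 1) - 21 ≡ 9. → (1, 9)
double: tangent at (1, 9): λ = (3·1² + 10)/(2·9) ≡ 13/18. 18⁻¹ ≡ 19 (mod 31) since 18·19 = 342 ≡ 1, so λ ≡ 13·19 ≡ 30.
  x = λ² - 1 - 1 = 900 - 2 ≡ 30; y = λ·(1 - 30) - 9 ≡ 20. → (30, 20)
double: tangent at (30, 20): λ = (3·30² + 10)/(2·20) ≡ 13/9. 9⁻¹ ≡ 7 (mod 31) since 9·7 = 63 ≡ 1, so λ ≡ 13·7 ≡ 29.
  x = λ² - 30 - 30 = 841 - 60 ≡ 6; y = λ·(30 - 6) - 20 ≡ 25. → (6, 25)
add G: (6, 25) + (17, 21). λ = (21 - 25)/(17 - 6) ≡ 27/11 mod 31. 11⁻¹ ≡ 17 (mod 31) since 11·17 = 187 ≡ 1, so λ ≡ 25.
  x = λ² - 6 - 17 = 625 - 23 ≡ 13; y = λ·(6 - 13) - 25 ≡ 17. → (13, 17)

(13, 17)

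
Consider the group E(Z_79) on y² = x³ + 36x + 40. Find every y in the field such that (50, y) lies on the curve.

x³ + 36x + 40 = 126840 ≡ 45 (mod 79).
Square roots of 45 mod 79: 19 and 60 (since 19² = 361 ≡ 45).

19, 60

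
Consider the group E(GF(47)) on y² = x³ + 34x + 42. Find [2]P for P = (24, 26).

(7, 24)

tangent at (24, 26): λ = (3·24² + 34)/(2·26) ≡ 23/5. 5⁻¹ ≡ 19 (mod 47), so λ ≡ 23·19 ≡ 14.
  x = λ² - 24 - 24 = 196 - 48 ≡ 7; y = λ·(24 - 7) - 26 ≡ 24. → (7, 24)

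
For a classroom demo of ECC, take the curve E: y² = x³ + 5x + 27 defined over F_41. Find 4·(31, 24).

(34, 10)

Write G = (31, 24).
Repeated addition: build up to 4G.
2G: tangent at (31, 24): λ = (3·31² + 5)/(2·24) ≡ 18/7. 7⁻¹ ≡ 6 (mod 41), so λ ≡ 18·6 ≡ 26.
  x = λ² - 31 - 31 = 676 - 62 ≡ 40; y = λ·(31 - 40) - 24 ≡ 29. → (40, 29)
3G: (40, 29) + (31, 24). λ = (24 - 29)/(31 - 40) ≡ 36/32 mod 41. 32⁻¹ ≡ 9 (mod 41), so λ ≡ 37.
  x = λ² - 40 - 31 = 1369 - 71 ≡ 27; y = λ·(40 - 27) - 29 ≡ 1. → (27, 1)
4G: (27, 1) + (31, 24). λ = (24 - 1)/(31 - 27) ≡ 23/4 mod 41. 4⁻¹ ≡ 31 (mod 41), so λ ≡ 16.
  x = λ² - 27 - 31 = 256 - 58 ≡ 34; y = λ·(27 - 34) - 1 ≡ 10. → (34, 10)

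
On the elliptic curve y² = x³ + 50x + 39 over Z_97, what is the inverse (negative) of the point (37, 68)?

(37, 29)

-(37, 68) = (37, -68 mod 97) = (37, 29).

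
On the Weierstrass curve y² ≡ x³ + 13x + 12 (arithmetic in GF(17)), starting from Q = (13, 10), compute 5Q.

(12, 3)

Double-and-add on 5 = (101)₂. Start with Q = (13, 10) for the leading 1-bit.
double: tangent at (13, 10): λ = (3·13² + 13)/(2·10) ≡ 10/3. 3⁻¹ ≡ 6 (mod 17) since 3·6 = 18 ≡ 1, so λ ≡ 10·6 ≡ 9.
  x = λ² - 13 - 13 = 81 - 26 ≡ 4; y = λ·(13 - 4) - 10 ≡ 3. → (4, 3)
double: tangent at (4, 3): λ = (3·4² + 13)/(2·3) ≡ 10/6. 6⁻¹ ≡ 3 (mod 17) since 6·3 = 18 ≡ 1, so λ ≡ 10·3 ≡ 13.
  x = λ² - 4 - 4 = 169 - 8 ≡ 8; y = λ·(4 - 8) - 3 ≡ 13. → (8, 13)
add Q: (8, 13) + (13, 10). λ = (10 - 13)/(13 - 8) ≡ 14/5 mod 17. 5⁻¹ ≡ 7 (mod 17), so λ ≡ 13.
  x = λ² - 8 - 13 = 169 - 21 ≡ 12; y = λ·(8 - 12) - 13 ≡ 3. → (12, 3)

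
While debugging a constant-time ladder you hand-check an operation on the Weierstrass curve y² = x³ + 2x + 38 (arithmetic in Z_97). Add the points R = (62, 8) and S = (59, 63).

(62, 8) + (59, 63). λ = (63 - 8)/(59 - 62) ≡ 55/94 mod 97. 94⁻¹ ≡ 32 (mod 97), so λ ≡ 14.
  x = λ² - 62 - 59 = 196 - 121 ≡ 75; y = λ·(62 - 75) - 8 ≡ 4. → (75, 4)

(75, 4)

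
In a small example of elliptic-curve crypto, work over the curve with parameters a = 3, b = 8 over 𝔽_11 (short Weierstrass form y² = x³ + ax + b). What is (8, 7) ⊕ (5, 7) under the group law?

(8, 7) + (5, 7). λ = (7 - 7)/(5 - 8) ≡ 0/8 mod 11. 8⁻¹ ≡ 7 (mod 11) since 8·7 = 56 ≡ 1, so λ ≡ 0.
  x = λ² - 8 - 5 = 0 - 13 ≡ 9; y = λ·(8 - 9) - 7 ≡ 4. → (9, 4)

(9, 4)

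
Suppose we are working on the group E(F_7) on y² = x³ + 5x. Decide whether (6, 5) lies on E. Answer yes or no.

no

y² = 5² ≡ 4; x³ + 5x + 0 = 246 ≡ 1 (mod 7). 4 ≠ 1.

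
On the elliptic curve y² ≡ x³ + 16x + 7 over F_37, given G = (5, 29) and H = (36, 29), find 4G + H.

First 4G:
Repeated addition: build up to 4G.
2G: tangent at (5, 29): λ = (3·5² + 16)/(2·29) ≡ 17/21. 21⁻¹ ≡ 30 (mod 37), so λ ≡ 17·30 ≡ 29.
  x = λ² - 5 - 5 = 841 - 10 ≡ 17; y = λ·(5 - 17) - 29 ≡ 30. → (17, 30)
3G: (17, 30) + (5, 29). λ = (29 - 30)/(5 - 17) ≡ 36/25 mod 37. 25⁻¹ ≡ 3 (mod 37), so λ ≡ 34.
  x = λ² - 17 - 5 = 1156 - 22 ≡ 24; y = λ·(17 - 24) - 30 ≡ 28. → (24, 28)
4G: (24, 28) + (5, 29). λ = (29 - 28)/(5 - 24) ≡ 1/18 mod 37. 18⁻¹ ≡ 35 (mod 37), so λ ≡ 35.
  x = λ² - 24 - 5 = 1225 - 29 ≡ 12; y = λ·(24 - 12) - 28 ≡ 22. → (12, 22)
4G = (12, 22).
Finally 4G + H:
(12, 22) + (36, 29). λ = (29 - 22)/(36 - 12) ≡ 7/24 mod 37. 24⁻¹ ≡ 17 (mod 37) since 24·17 = 408 ≡ 1, so λ ≡ 8.
  x = λ² - 12 - 36 = 64 - 48 ≡ 16; y = λ·(12 - 16) - 22 ≡ 20. → (16, 20)

(16, 20)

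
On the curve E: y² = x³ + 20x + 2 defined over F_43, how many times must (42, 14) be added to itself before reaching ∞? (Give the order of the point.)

3

2P: tangent at (42, 14): λ = (3·42² + 20)/(2·14) ≡ 23/28. 28⁻¹ ≡ 20 (mod 43), so λ ≡ 23·20 ≡ 30.
  x = λ² - 42 - 42 = 900 - 84 ≡ 42; y = λ·(42 - 42) - 14 ≡ 29. → (42, 29)
3P: (42, 29) + (42, 14): same x and y₁ ≡ -y₂, so the sum is ∞.
3P = ∞, so the order is 3.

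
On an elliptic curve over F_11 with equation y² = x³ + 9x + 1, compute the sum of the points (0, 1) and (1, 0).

(0, 1) + (1, 0). λ = (0 - 1)/(1 - 0) ≡ 10/1 mod 11. 1⁻¹ ≡ 1 (mod 11), so λ ≡ 10.
  x = λ² - 0 - 1 = 100 - 1 ≡ 0; y = λ·(0 - 0) - 1 ≡ 10. → (0, 10)

(0, 10)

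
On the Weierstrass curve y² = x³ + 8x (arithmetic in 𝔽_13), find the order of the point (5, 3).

6

2P: tangent at (5, 3): λ = (3·5² + 8)/(2·3) ≡ 5/6. 6⁻¹ ≡ 11 (mod 13), so λ ≡ 5·11 ≡ 3.
  x = λ² - 5 - 5 = 9 - 10 ≡ 12; y = λ·(5 - 12) - 3 ≡ 2. → (12, 2)
3P: (12, 2) + (5, 3). λ = (3 - 2)/(5 - 12) ≡ 1/6 mod 13. 6⁻¹ ≡ 11 (mod 13), so λ ≡ 11.
  x = λ² - 12 - 5 = 121 - 17 ≡ 0; y = λ·(12 - 0) - 2 ≡ 0. → (0, 0)
4P: (0, 0) + (5, 3). λ = (3 - 0)/(5 - 0) ≡ 3/5 mod 13. 5⁻¹ ≡ 8 (mod 13), so λ ≡ 11.
  x = λ² - 0 - 5 = 121 - 5 ≡ 12; y = λ·(0 - 12) - 0 ≡ 11. → (12, 11)
5P: (12, 11) + (5, 3). λ = (3 - 11)/(5 - 12) ≡ 5/6 mod 13. 6⁻¹ ≡ 11 (mod 13) since 6·11 = 66 ≡ 1, so λ ≡ 3.
  x = λ² - 12 - 5 = 9 - 17 ≡ 5; y = λ·(12 - 5) - 11 ≡ 10. → (5, 10)
6P: (5, 10) + (5, 3): same x and y₁ ≡ -y₂, so the sum is ∞.
6P = ∞, so the order is 6.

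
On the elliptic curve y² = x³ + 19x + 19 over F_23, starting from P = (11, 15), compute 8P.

Repeated addition: build up to 8P.
2P: tangent at (11, 15): λ = (3·11² + 19)/(2·15) ≡ 14/7. 7⁻¹ ≡ 10 (mod 23), so λ ≡ 14·10 ≡ 2.
  x = λ² - 11 - 11 = 4 - 22 ≡ 5; y = λ·(11 - 5) - 15 ≡ 20. → (5, 20)
3P: (5, 20) + (11, 15). λ = (15 - 20)/(11 - 5) ≡ 18/6 mod 23. 6⁻¹ ≡ 4 (mod 23) since 6·4 = 24 ≡ 1, so λ ≡ 3.
  x = λ² - 5 - 11 = 9 - 16 ≡ 16; y = λ·(5 - 16) - 20 ≡ 16. → (16, 16)
4P: (16, 16) + (11, 15). λ = (15 - 16)/(11 - 16) ≡ 22/18 mod 23. 18⁻¹ ≡ 9 (mod 23) since 18·9 = 162 ≡ 1, so λ ≡ 14.
  x = λ² - 16 - 11 = 196 - 27 ≡ 8; y = λ·(16 - 8) - 16 ≡ 4. → (8, 4)
5P: (8, 4) + (11, 15). λ = (15 - 4)/(11 - 8) ≡ 11/3 mod 23. 3⁻¹ ≡ 8 (mod 23) since 3·8 = 24 ≡ 1, so λ ≡ 19.
  x = λ² - 8 - 11 = 361 - 19 ≡ 20; y = λ·(8 - 20) - 4 ≡ 21. → (20, 21)
6P: (20, 21) + (11, 15). λ = (15 - 21)/(11 - 20) ≡ 17/14 mod 23. 14⁻¹ ≡ 5 (mod 23), so λ ≡ 16.
  x = λ² - 20 - 11 = 256 - 31 ≡ 18; y = λ·(20 - 18) - 21 ≡ 11. → (18, 11)
7P: (18, 11) + (11, 15). λ = (15 - 11)/(11 - 18) ≡ 4/16 mod 23. 16⁻¹ ≡ 13 (mod 23), so λ ≡ 6.
  x = λ² - 18 - 11 = 36 - 29 ≡ 7; y = λ·(18 - 7) - 11 ≡ 9. → (7, 9)
8P: (7, 9) + (11, 15). λ = (15 - 9)/(11 - 7) ≡ 6/4 mod 23. 4⁻¹ ≡ 6 (mod 23), so λ ≡ 13.
  x = λ² - 7 - 11 = 169 - 18 ≡ 13; y = λ·(7 - 13) - 9 ≡ 5. → (13, 5)

(13, 5)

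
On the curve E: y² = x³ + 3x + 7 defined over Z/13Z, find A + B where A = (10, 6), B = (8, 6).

(10, 6) + (8, 6). λ = (6 - 6)/(8 - 10) ≡ 0/11 mod 13. 11⁻¹ ≡ 6 (mod 13), so λ ≡ 0.
  x = λ² - 10 - 8 = 0 - 18 ≡ 8; y = λ·(10 - 8) - 6 ≡ 7. → (8, 7)

(8, 7)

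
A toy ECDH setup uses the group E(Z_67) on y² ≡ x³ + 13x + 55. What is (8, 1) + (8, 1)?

tangent at (8, 1): λ = (3·8² + 13)/(2·1) ≡ 4/2. 2⁻¹ ≡ 34 (mod 67) since 2·34 = 68 ≡ 1, so λ ≡ 4·34 ≡ 2.
  x = λ² - 8 - 8 = 4 - 16 ≡ 55; y = λ·(8 - 55) - 1 ≡ 39. → (55, 39)

(55, 39)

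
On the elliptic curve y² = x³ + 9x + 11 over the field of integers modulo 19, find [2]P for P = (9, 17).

tangent at (9, 17): λ = (3·9² + 9)/(2·17) ≡ 5/15. 15⁻¹ ≡ 14 (mod 19) since 15·14 = 210 ≡ 1, so λ ≡ 5·14 ≡ 13.
  x = λ² - 9 - 9 = 169 - 18 ≡ 18; y = λ·(9 - 18) - 17 ≡ 18. → (18, 18)

(18, 18)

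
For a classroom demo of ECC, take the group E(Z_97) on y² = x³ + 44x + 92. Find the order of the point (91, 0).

2P: (91, 0) + (91, 0): same x and y₁ ≡ -y₂, so the sum is ∞.
2P = ∞, so the order is 2.

2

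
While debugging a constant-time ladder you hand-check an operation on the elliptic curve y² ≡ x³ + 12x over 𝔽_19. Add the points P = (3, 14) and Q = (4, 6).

(0, 0)

(3, 14) + (4, 6). λ = (6 - 14)/(4 - 3) ≡ 11/1 mod 19. 1⁻¹ ≡ 1 (mod 19), so λ ≡ 11.
  x = λ² - 3 - 4 = 121 - 7 ≡ 0; y = λ·(3 - 0) - 14 ≡ 0. → (0, 0)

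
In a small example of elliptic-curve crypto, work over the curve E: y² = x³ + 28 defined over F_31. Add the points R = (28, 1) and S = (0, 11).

(21, 12)

(28, 1) + (0, 11). λ = (11 - 1)/(0 - 28) ≡ 10/3 mod 31. 3⁻¹ ≡ 21 (mod 31) since 3·21 = 63 ≡ 1, so λ ≡ 24.
  x = λ² - 28 - 0 = 576 - 28 ≡ 21; y = λ·(28 - 21) - 1 ≡ 12. → (21, 12)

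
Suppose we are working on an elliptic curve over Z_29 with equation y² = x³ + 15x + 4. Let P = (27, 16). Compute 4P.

Double-and-add on 4 = (100)₂. Start with P = (27, 16) for the leading 1-bit.
double: tangent at (27, 16): λ = (3·27² + 15)/(2·16) ≡ 27/3. 3⁻¹ ≡ 10 (mod 29), so λ ≡ 27·10 ≡ 9.
  x = λ² - 27 - 27 = 81 - 54 ≡ 27; y = λ·(27 - 27) - 16 ≡ 13. → (27, 13)
double: tangent at (27, 13): λ = (3·27² + 15)/(2·13) ≡ 27/26. 26⁻¹ ≡ 19 (mod 29), so λ ≡ 27·19 ≡ 20.
  x = λ² - 27 - 27 = 400 - 54 ≡ 27; y = λ·(27 - 27) - 13 ≡ 16. → (27, 16)

(27, 16)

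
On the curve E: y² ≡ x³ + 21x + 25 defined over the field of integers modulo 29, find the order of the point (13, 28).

8

2P: tangent at (13, 28): λ = (3·13² + 21)/(2·28) ≡ 6/27. 27⁻¹ ≡ 14 (mod 29) since 27·14 = 378 ≡ 1, so λ ≡ 6·14 ≡ 26.
  x = λ² - 13 - 13 = 676 - 26 ≡ 12; y = λ·(13 - 12) - 28 ≡ 27. → (12, 27)
3P: (12, 27) + (13, 28). λ = (28 - 27)/(13 - 12) ≡ 1/1 mod 29. 1⁻¹ ≡ 1 (mod 29), so λ ≡ 1.
  x = λ² - 12 - 13 = 1 - 25 ≡ 5; y = λ·(12 - 5) - 27 ≡ 9. → (5, 9)
4P: (5, 9) + (13, 28). λ = (28 - 9)/(13 - 5) ≡ 19/8 mod 29. 8⁻¹ ≡ 11 (mod 29), so λ ≡ 6.
  x = λ² - 5 - 13 = 36 - 18 ≡ 18; y = λ·(5 - 18) - 9 ≡ 0. → (18, 0)
5P: (18, 0) + (13, 28). λ = (28 - 0)/(13 - 18) ≡ 28/24 mod 29. 24⁻¹ ≡ 23 (mod 29) since 24·23 = 552 ≡ 1, so λ ≡ 6.
  x = λ² - 18 - 13 = 36 - 31 ≡ 5; y = λ·(18 - 5) - 0 ≡ 20. → (5, 20)
6P: (5, 20) + (13, 28). λ = (28 - 20)/(13 - 5) ≡ 8/8 mod 29. 8⁻¹ ≡ 11 (mod 29) since 8·11 = 88 ≡ 1, so λ ≡ 1.
  x = λ² - 5 - 13 = 1 - 18 ≡ 12; y = λ·(5 - 12) - 20 ≡ 2. → (12, 2)
7P: (12, 2) + (13, 28). λ = (28 - 2)/(13 - 12) ≡ 26/1 mod 29. 1⁻¹ ≡ 1 (mod 29), so λ ≡ 26.
  x = λ² - 12 - 13 = 676 - 25 ≡ 13; y = λ·(12 - 13) - 2 ≡ 1. → (13, 1)
8P: (13, 1) + (13, 28): same x and y₁ ≡ -y₂, so the sum is O.
8P = O, so the order is 8.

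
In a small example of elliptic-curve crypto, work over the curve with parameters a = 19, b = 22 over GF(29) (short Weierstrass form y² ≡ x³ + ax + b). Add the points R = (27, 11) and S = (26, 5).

(27, 11) + (26, 5). λ = (5 - 11)/(26 - 27) ≡ 23/28 mod 29. 28⁻¹ ≡ 28 (mod 29), so λ ≡ 6.
  x = λ² - 27 - 26 = 36 - 53 ≡ 12; y = λ·(27 - 12) - 11 ≡ 21. → (12, 21)

(12, 21)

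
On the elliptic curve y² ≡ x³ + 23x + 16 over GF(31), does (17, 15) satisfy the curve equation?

y² = 15² ≡ 8; x³ + 23x + 16 = 5320 ≡ 19 (mod 31). 8 ≠ 19.

no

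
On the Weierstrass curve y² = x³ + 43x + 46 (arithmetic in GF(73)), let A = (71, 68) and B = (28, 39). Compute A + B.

(6, 3)

(71, 68) + (28, 39). λ = (39 - 68)/(28 - 71) ≡ 44/30 mod 73. 30⁻¹ ≡ 56 (mod 73) since 30·56 = 1680 ≡ 1, so λ ≡ 55.
  x = λ² - 71 - 28 = 3025 - 99 ≡ 6; y = λ·(71 - 6) - 68 ≡ 3. → (6, 3)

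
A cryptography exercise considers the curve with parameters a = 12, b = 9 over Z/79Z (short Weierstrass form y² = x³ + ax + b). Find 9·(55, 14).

Write Q = (55, 14).
Repeated addition: build up to 9Q.
2Q: tangent at (55, 14): λ = (3·55² + 12)/(2·14) ≡ 2/28. 28⁻¹ ≡ 48 (mod 79) since 28·48 = 1344 ≡ 1, so λ ≡ 2·48 ≡ 17.
  x = λ² - 55 - 55 = 289 - 110 ≡ 21; y = λ·(55 - 21) - 14 ≡ 11. → (21, 11)
3Q: (21, 11) + (55, 14). λ = (14 - 11)/(55 - 21) ≡ 3/34 mod 79. 34⁻¹ ≡ 7 (mod 79) since 34·7 = 238 ≡ 1, so λ ≡ 21.
  x = λ² - 21 - 55 = 441 - 76 ≡ 49; y = λ·(21 - 49) - 11 ≡ 33. → (49, 33)
4Q: (49, 33) + (55, 14). λ = (14 - 33)/(55 - 49) ≡ 60/6 mod 79. 6⁻¹ ≡ 66 (mod 79) since 6·66 = 396 ≡ 1, so λ ≡ 10.
  x = λ² - 49 - 55 = 100 - 104 ≡ 75; y = λ·(49 - 75) - 33 ≡ 23. → (75, 23)
5Q: (75, 23) + (55, 14). λ = (14 - 23)/(55 - 75) ≡ 70/59 mod 79. 59⁻¹ ≡ 75 (mod 79), so λ ≡ 36.
  x = λ² - 75 - 55 = 1296 - 130 ≡ 60; y = λ·(75 - 60) - 23 ≡ 43. → (60, 43)
6Q: (60, 43) + (55, 14). λ = (14 - 43)/(55 - 60) ≡ 50/74 mod 79. 74⁻¹ ≡ 63 (mod 79) since 74·63 = 4662 ≡ 1, so λ ≡ 69.
  x = λ² - 60 - 55 = 4761 - 115 ≡ 64; y = λ·(60 - 64) - 43 ≡ 76. → (64, 76)
7Q: (64, 76) + (55, 14). λ = (14 - 76)/(55 - 64) ≡ 17/70 mod 79. 70⁻¹ ≡ 35 (mod 79), so λ ≡ 42.
  x = λ² - 64 - 55 = 1764 - 119 ≡ 65; y = λ·(64 - 65) - 76 ≡ 40. → (65, 40)
8Q: (65, 40) + (55, 14). λ = (14 - 40)/(55 - 65) ≡ 53/69 mod 79. 69⁻¹ ≡ 71 (mod 79), so λ ≡ 50.
  x = λ² - 65 - 55 = 2500 - 120 ≡ 10; y = λ·(65 - 10) - 40 ≡ 24. → (10, 24)
9Q: (10, 24) + (55, 14). λ = (14 - 24)/(55 - 10) ≡ 69/45 mod 79. 45⁻¹ ≡ 72 (mod 79) since 45·72 = 3240 ≡ 1, so λ ≡ 70.
  x = λ² - 10 - 55 = 4900 - 65 ≡ 16; y = λ·(10 - 16) - 24 ≡ 30. → (16, 30)

(16, 30)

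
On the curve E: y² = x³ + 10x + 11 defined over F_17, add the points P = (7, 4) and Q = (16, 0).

(7, 13)

(7, 4) + (16, 0). λ = (0 - 4)/(16 - 7) ≡ 13/9 mod 17. 9⁻¹ ≡ 2 (mod 17), so λ ≡ 9.
  x = λ² - 7 - 16 = 81 - 23 ≡ 7; y = λ·(7 - 7) - 4 ≡ 13. → (7, 13)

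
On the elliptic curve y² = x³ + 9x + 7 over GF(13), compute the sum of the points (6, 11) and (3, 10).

(7, 6)

(6, 11) + (3, 10). λ = (10 - 11)/(3 - 6) ≡ 12/10 mod 13. 10⁻¹ ≡ 4 (mod 13) since 10·4 = 40 ≡ 1, so λ ≡ 9.
  x = λ² - 6 - 3 = 81 - 9 ≡ 7; y = λ·(6 - 7) - 11 ≡ 6. → (7, 6)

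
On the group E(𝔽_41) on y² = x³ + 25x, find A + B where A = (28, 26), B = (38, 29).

(28, 26) + (38, 29). λ = (29 - 26)/(38 - 28) ≡ 3/10 mod 41. 10⁻¹ ≡ 37 (mod 41) since 10·37 = 370 ≡ 1, so λ ≡ 29.
  x = λ² - 28 - 38 = 841 - 66 ≡ 37; y = λ·(28 - 37) - 26 ≡ 0. → (37, 0)

(37, 0)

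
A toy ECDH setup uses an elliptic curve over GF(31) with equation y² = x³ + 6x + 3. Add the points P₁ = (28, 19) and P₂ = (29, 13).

(10, 28)

(28, 19) + (29, 13). λ = (13 - 19)/(29 - 28) ≡ 25/1 mod 31. 1⁻¹ ≡ 1 (mod 31) since 1·1 = 1 ≡ 1, so λ ≡ 25.
  x = λ² - 28 - 29 = 625 - 57 ≡ 10; y = λ·(28 - 10) - 19 ≡ 28. → (10, 28)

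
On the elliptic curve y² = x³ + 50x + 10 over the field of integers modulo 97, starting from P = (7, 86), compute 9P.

Double-and-add on 9 = (1001)₂. Start with P = (7, 86) for the leading 1-bit.
double: tangent at (7, 86): λ = (3·7² + 50)/(2·86) ≡ 3/75. 75⁻¹ ≡ 22 (mod 97), so λ ≡ 3·22 ≡ 66.
  x = λ² - 7 - 7 = 4356 - 14 ≡ 74; y = λ·(7 - 74) - 86 ≡ 51. → (74, 51)
double: tangent at (74, 51): λ = (3·74² + 50)/(2·51) ≡ 85/5. 5⁻¹ ≡ 39 (mod 97), so λ ≡ 85·39 ≡ 17.
  x = λ² - 74 - 74 = 289 - 148 ≡ 44; y = λ·(74 - 44) - 51 ≡ 71. → (44, 71)
double: tangent at (44, 71): λ = (3·44² + 50)/(2·71) ≡ 38/45. 45⁻¹ ≡ 69 (mod 97) since 45·69 = 3105 ≡ 1, so λ ≡ 38·69 ≡ 3.
  x = λ² - 44 - 44 = 9 - 88 ≡ 18; y = λ·(44 - 18) - 71 ≡ 7. → (18, 7)
add P: (18, 7) + (7, 86). λ = (86 - 7)/(7 - 18) ≡ 79/86 mod 97. 86⁻¹ ≡ 44 (mod 97), so λ ≡ 81.
  x = λ² - 18 - 7 = 6561 - 25 ≡ 37; y = λ·(18 - 37) - 7 ≡ 6. → (37, 6)

(37, 6)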